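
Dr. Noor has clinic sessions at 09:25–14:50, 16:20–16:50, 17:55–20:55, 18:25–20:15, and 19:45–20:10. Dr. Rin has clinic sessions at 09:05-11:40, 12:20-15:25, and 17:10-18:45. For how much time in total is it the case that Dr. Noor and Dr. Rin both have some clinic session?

5 h 35 min

A, merged: 09:25-14:50, 16:20-16:50, 17:55-20:55.
A ∩ B = 09:25-11:40, 12:20-14:50, 17:55-18:45.
Total: 2 h 15 min + 2 h 30 min + 50 min = 5 h 35 min.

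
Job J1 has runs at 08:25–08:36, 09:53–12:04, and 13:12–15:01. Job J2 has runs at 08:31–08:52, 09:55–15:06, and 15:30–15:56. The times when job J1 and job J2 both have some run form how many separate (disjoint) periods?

3

A ∩ B = 08:31–08:36, 09:55–12:04, 13:12–15:01.
That is 3 disjoint pieces.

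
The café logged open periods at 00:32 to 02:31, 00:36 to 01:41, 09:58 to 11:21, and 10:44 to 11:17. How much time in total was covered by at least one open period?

Merged: 00:32-02:31, 09:58-11:21.
Lengths: 1 h 59 min + 1 h 23 min = 3 h 22 min.

3 h 22 min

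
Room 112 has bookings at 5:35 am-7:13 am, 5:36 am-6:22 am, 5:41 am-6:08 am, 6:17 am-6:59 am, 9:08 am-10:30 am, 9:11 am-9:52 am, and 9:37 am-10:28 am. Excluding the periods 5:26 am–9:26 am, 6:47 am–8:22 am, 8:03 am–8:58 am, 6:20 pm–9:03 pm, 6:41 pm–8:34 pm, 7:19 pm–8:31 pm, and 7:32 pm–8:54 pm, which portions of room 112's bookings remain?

First set merges to 5:35 am–7:13 am, 9:08 am–10:30 am.
Second set merges to 5:26 am–9:26 am, 6:20 pm–9:03 pm.
5:35 am–7:13 am: fully covered by B → removed.
9:08 am–10:30 am minus B → 9:26 am–10:30 am.

9:26 am–10:30 am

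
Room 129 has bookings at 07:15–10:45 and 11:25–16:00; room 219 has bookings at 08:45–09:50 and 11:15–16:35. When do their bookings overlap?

08:45–09:50, 11:25–16:00

07:15–10:45 overlaps B on 08:45–09:50.
11:25–16:00 overlaps B on 11:25–16:00.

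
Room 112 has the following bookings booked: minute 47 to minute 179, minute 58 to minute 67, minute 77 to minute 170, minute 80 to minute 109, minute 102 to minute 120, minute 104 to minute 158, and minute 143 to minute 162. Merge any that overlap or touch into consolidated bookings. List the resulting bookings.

minute 47 to minute 179

minute 58 to minute 67 overlaps/touches minute 47 to minute 179 → extend to minute 47 to minute 179.
minute 77 to minute 170 overlaps/touches minute 47 to minute 179 → extend to minute 47 to minute 179.
minute 80 to minute 109 overlaps/touches minute 47 to minute 179 → extend to minute 47 to minute 179.
minute 102 to minute 120 overlaps/touches minute 47 to minute 179 → extend to minute 47 to minute 179.
minute 104 to minute 158 overlaps/touches minute 47 to minute 179 → extend to minute 47 to minute 179.
minute 143 to minute 162 overlaps/touches minute 47 to minute 179 → extend to minute 47 to minute 179.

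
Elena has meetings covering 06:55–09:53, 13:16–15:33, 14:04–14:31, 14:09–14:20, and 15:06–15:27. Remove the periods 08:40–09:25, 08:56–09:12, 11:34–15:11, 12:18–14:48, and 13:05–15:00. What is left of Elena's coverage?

A, merged: 06:55-09:53, 13:16-15:33.
B, merged: 08:40-09:25, 11:34-15:11.
06:55-09:53 with B removed leaves 06:55-08:40, 09:25-09:53.
13:16-15:33 with B removed leaves 15:11-15:33.

06:55-08:40, 09:25-09:53, 15:11-15:33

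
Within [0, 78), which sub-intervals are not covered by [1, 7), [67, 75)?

After merging, the occupied span is [1, 7), [67, 75).
Complement within [0, 78): [0, 1), [7, 67), [75, 78).

[0, 1) ∪ [7, 67) ∪ [75, 78)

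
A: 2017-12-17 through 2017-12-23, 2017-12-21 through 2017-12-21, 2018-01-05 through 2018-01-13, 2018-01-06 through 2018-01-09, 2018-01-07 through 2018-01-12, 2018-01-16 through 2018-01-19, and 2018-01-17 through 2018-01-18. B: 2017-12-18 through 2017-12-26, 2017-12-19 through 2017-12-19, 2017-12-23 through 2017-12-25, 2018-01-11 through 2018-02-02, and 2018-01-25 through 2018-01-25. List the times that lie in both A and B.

First set merges to 2017-12-17 through 2017-12-23, 2018-01-05 through 2018-01-13, 2018-01-16 through 2018-01-19.
Second set merges to 2017-12-18 through 2017-12-26, 2018-01-11 through 2018-02-02.
2017-12-17 through 2017-12-23 overlaps B on 2017-12-18 through 2017-12-23.
2018-01-05 through 2018-01-13 overlaps B on 2018-01-11 through 2018-01-13.
2018-01-16 through 2018-01-19 overlaps B on 2018-01-16 through 2018-01-19.

2017-12-18 through 2017-12-23, 2018-01-11 through 2018-01-13, 2018-01-16 through 2018-01-19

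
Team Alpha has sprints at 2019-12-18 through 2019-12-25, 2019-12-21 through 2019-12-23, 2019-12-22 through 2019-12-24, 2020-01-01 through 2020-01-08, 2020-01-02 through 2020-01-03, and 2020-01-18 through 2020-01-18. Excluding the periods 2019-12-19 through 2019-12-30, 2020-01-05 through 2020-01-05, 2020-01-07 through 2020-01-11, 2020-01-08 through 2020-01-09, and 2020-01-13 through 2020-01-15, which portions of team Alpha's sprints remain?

A, merged: 2019-12-18 through 2019-12-25, 2020-01-01 through 2020-01-08, 2020-01-18 through 2020-01-18.
B, merged: 2019-12-19 through 2019-12-30, 2020-01-05 through 2020-01-05, 2020-01-07 through 2020-01-11, 2020-01-13 through 2020-01-15.
2019-12-18 through 2019-12-25 with B removed leaves 2019-12-18 through 2019-12-18.
2020-01-01 through 2020-01-08 with B removed leaves 2020-01-01 through 2020-01-04, 2020-01-06 through 2020-01-06.
2020-01-18 through 2020-01-18 is untouched.

2019-12-18 through 2019-12-18, 2020-01-01 through 2020-01-04, 2020-01-06 through 2020-01-06, 2020-01-18 through 2020-01-18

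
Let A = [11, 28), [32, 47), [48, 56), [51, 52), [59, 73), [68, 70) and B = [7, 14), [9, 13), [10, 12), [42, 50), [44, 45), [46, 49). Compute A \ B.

A, merged: [11, 28), [32, 47), [48, 56), [59, 73).
B, merged: [7, 14), [42, 50).
[11, 28) with B removed leaves [14, 28).
[32, 47) with B removed leaves [32, 42).
[48, 56) with B removed leaves [50, 56).
[59, 73) is untouched.

[14, 28) ∪ [32, 42) ∪ [50, 56) ∪ [59, 73)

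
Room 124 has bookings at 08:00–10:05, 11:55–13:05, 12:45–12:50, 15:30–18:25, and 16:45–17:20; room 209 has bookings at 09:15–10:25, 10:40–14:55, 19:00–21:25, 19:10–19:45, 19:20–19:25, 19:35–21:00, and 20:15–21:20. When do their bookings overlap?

09:15-10:05, 11:55-13:05

First set merges to 08:00-10:05, 11:55-13:05, 15:30-18:25.
Second set merges to 09:15-10:25, 10:40-14:55, 19:00-21:25.
08:00-10:05 meets the second set on 09:15-10:05.
11:55-13:05 meets the second set on 11:55-13:05.
15:30-18:25: no overlap with the second set.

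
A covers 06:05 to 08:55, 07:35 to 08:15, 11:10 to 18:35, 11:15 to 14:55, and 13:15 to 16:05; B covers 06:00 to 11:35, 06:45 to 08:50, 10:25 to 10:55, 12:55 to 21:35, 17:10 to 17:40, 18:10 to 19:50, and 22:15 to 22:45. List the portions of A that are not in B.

11:35–12:55

First set merges to 06:05–08:55, 11:10–18:35.
Second set merges to 06:00–11:35, 12:55–21:35, 22:15–22:45.
06:05–08:55: fully covered by B → removed.
11:10–18:35 minus B → 11:35–12:55.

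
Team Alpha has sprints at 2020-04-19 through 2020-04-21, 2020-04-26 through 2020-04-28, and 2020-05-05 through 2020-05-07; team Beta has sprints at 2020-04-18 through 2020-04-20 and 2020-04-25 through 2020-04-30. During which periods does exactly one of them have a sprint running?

2020-04-18 through 2020-04-18, 2020-04-21 through 2020-04-21, 2020-04-25 through 2020-04-25, 2020-04-29 through 2020-04-30, 2020-05-05 through 2020-05-07

Only in the first: 2020-04-21 through 2020-04-21, 2020-05-05 through 2020-05-07.
Only in the second: 2020-04-18 through 2020-04-18, 2020-04-25 through 2020-04-25, 2020-04-29 through 2020-04-30.
Together these are the periods covered by exactly one.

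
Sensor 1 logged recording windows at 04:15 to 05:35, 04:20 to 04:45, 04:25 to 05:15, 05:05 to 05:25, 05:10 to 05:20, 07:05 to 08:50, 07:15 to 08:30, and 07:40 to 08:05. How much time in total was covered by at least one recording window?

Merged: 04:15-05:35, 07:05-08:50.
Lengths: 1 h 20 min + 1 h 45 min = 3 h 5 min.

3 h 5 min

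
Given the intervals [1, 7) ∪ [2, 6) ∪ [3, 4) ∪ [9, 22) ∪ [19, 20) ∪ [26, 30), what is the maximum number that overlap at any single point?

At 3, 3 of the intervals are simultaneously active.
No point has more.

3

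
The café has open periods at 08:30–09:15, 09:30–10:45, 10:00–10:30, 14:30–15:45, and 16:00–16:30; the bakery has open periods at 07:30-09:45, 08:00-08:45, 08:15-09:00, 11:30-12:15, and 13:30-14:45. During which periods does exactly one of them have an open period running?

First set merges to 08:30–09:15, 09:30–10:45, 14:30–15:45, 16:00–16:30.
Second set merges to 07:30–09:45, 11:30–12:15, 13:30–14:45.
A but not B: 09:45–10:45, 14:45–15:45, 16:00–16:30.
B but not A: 07:30–08:30, 09:15–09:30, 11:30–12:15, 13:30–14:30.
Combining gives A △ B.

07:30–08:30, 09:15–09:30, 09:45–10:45, 11:30–12:15, 13:30–14:30, 14:45–15:45, 16:00–16:30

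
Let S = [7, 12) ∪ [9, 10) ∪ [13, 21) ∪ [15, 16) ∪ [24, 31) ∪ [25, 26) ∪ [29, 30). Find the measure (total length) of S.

20

Merged: [7, 12), [13, 21), [24, 31).
Lengths: 5 + 8 + 7 = 20.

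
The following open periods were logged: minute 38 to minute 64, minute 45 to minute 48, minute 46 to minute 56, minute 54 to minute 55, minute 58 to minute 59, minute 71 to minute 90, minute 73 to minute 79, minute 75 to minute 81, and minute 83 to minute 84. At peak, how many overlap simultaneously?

3

Walk the sorted start/end points keeping a running depth.
The depth first hits 3 at minute 46.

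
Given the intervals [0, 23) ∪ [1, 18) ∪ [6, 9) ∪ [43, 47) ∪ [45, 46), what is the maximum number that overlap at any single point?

Walk the sorted start/end points keeping a running depth.
The depth first hits 3 at 6.

3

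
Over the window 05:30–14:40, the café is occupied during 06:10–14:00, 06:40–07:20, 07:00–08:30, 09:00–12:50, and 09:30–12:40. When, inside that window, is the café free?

After merging, the occupied span is 06:10–14:00.
Complement within 05:30–14:40: 05:30–06:10, 14:00–14:40.

05:30–06:10, 14:00–14:40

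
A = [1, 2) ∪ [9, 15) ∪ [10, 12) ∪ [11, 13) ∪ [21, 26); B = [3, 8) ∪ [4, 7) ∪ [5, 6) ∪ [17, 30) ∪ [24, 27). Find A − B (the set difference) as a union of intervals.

[1, 2) ∪ [9, 15)

First set merges to [1, 2), [9, 15), [21, 26).
Second set merges to [3, 8), [17, 30).
[1, 2): nothing removed.
[9, 15): nothing removed.
[21, 26): entirely removed.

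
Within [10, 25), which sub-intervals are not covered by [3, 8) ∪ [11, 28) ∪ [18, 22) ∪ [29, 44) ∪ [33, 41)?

The merged coverage is [3, 8), [11, 28), [29, 44).
Uncovered inside [10, 25): [10, 11).

[10, 11)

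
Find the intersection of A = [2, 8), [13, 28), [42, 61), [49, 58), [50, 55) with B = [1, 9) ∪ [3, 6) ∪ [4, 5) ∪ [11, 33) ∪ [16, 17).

Merge the first list: [2, 8), [13, 28), [42, 61).
Merge the second list: [1, 9), [11, 33).
[2, 8) meets the second set on [2, 8).
[13, 28) meets the second set on [13, 28).
[42, 61): no overlap with the second set.

[2, 8) ∪ [13, 28)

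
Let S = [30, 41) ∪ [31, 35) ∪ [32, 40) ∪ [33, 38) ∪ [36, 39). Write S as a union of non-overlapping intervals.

[30, 41)

[31, 35) overlaps/touches [30, 41) → extend to [30, 41).
[32, 40) overlaps/touches [30, 41) → extend to [30, 41).
[33, 38) overlaps/touches [30, 41) → extend to [30, 41).
[36, 39) overlaps/touches [30, 41) → extend to [30, 41).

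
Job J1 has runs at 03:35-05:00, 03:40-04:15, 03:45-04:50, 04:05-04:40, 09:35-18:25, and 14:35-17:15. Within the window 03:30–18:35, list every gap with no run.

03:30–03:35, 05:00–09:35, 18:25–18:35

The merged coverage is 03:35–05:00, 09:35–18:25.
Complement within 03:30–18:35: 03:30–03:35, 05:00–09:35, 18:25–18:35.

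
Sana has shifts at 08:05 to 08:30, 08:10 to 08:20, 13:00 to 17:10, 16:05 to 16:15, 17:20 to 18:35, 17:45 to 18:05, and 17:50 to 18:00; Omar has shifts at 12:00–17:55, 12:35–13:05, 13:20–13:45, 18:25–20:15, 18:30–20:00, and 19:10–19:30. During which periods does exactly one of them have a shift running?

08:05-08:30, 12:00-13:00, 17:10-17:20, 17:55-18:25, 18:35-20:15

Merge the first list: 08:05-08:30, 13:00-17:10, 17:20-18:35.
Merge the second list: 12:00-17:55, 18:25-20:15.
A but not B: 08:05-08:30, 17:55-18:25.
B but not A: 12:00-13:00, 17:10-17:20, 18:35-20:15.
Combining gives A △ B.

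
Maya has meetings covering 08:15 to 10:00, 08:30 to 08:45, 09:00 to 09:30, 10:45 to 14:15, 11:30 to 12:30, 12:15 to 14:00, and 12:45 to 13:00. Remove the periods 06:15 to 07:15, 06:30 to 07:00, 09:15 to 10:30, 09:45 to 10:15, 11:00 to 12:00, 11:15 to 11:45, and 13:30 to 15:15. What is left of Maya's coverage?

08:15–09:15, 10:45–11:00, 12:00–13:30

Merge the first list: 08:15–10:00, 10:45–14:15.
Merge the second list: 06:15–07:15, 09:15–10:30, 11:00–12:00, 13:30–15:15.
08:15–10:00 with B removed leaves 08:15–09:15.
10:45–14:15 with B removed leaves 10:45–11:00, 12:00–13:30.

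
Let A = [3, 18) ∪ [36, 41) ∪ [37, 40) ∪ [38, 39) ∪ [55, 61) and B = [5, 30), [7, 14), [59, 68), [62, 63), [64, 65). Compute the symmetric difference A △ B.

[3, 5) ∪ [18, 30) ∪ [36, 41) ∪ [55, 59) ∪ [61, 68)

First set merges to [3, 18), [36, 41), [55, 61).
Second set merges to [5, 30), [59, 68).
A \ B = [3, 5), [36, 41), [55, 59).
B \ A = [18, 30), [61, 68).
Union of the two gives the symmetric difference.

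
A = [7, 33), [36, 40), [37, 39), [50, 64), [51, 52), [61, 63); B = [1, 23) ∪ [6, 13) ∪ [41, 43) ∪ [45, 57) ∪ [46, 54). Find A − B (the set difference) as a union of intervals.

[23, 33) ∪ [36, 40) ∪ [57, 64)

A, merged: [7, 33), [36, 40), [50, 64).
B, merged: [1, 23), [41, 43), [45, 57).
[7, 33) with B removed leaves [23, 33).
[36, 40) is untouched.
[50, 64) with B removed leaves [57, 64).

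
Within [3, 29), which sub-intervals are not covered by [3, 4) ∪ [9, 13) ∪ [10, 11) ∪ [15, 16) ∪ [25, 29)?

After merging, the occupied span is [3, 4), [9, 13), [15, 16), [25, 29).
Uncovered inside [3, 29): [4, 9), [13, 15), [16, 25).

[4, 9) ∪ [13, 15) ∪ [16, 25)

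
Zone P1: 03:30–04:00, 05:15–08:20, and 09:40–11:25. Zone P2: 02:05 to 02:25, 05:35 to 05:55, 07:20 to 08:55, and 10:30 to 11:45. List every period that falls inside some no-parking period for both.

03:30-04:00 meets no B interval.
05:15-08:20 ∩ B → 05:35-05:55, 07:20-08:20.
09:40-11:25 ∩ B → 10:30-11:25.

05:35-05:55, 07:20-08:20, 10:30-11:25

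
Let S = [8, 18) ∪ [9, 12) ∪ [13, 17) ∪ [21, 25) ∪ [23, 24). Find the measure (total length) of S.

14

Merged: [8, 18), [21, 25).
Lengths: 10 + 4 = 14.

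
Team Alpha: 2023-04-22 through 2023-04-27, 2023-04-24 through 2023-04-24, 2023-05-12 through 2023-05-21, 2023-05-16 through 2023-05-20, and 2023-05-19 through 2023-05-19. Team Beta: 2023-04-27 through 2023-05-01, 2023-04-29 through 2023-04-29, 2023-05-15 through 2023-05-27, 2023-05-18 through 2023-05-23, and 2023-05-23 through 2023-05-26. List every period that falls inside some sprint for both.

2023-04-27 through 2023-04-27, 2023-05-15 through 2023-05-21

First set merges to 2023-04-22 through 2023-04-27, 2023-05-12 through 2023-05-21.
Second set merges to 2023-04-27 through 2023-05-01, 2023-05-15 through 2023-05-27.
2023-04-22 through 2023-04-27 meets the second set on 2023-04-27 through 2023-04-27.
2023-05-12 through 2023-05-21 meets the second set on 2023-05-15 through 2023-05-21.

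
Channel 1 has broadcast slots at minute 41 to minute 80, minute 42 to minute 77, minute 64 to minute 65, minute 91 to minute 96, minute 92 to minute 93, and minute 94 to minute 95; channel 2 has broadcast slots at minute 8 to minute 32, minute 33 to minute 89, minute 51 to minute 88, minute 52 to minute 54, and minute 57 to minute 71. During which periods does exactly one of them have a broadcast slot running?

minute 8 to minute 32, minute 33 to minute 41, minute 80 to minute 89, minute 91 to minute 96

First set merges to minute 41 to minute 80, minute 91 to minute 96.
Second set merges to minute 8 to minute 32, minute 33 to minute 89.
A \ B = minute 91 to minute 96.
B \ A = minute 8 to minute 32, minute 33 to minute 41, minute 80 to minute 89.
Union of the two gives the symmetric difference.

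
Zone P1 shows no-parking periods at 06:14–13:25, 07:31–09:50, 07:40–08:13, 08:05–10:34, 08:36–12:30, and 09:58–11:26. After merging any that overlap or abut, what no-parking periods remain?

07:31–09:50 overlaps/touches 06:14–13:25 → extend to 06:14–13:25.
07:40–08:13 overlaps/touches 06:14–13:25 → extend to 06:14–13:25.
08:05–10:34 overlaps/touches 06:14–13:25 → extend to 06:14–13:25.
08:36–12:30 overlaps/touches 06:14–13:25 → extend to 06:14–13:25.
09:58–11:26 overlaps/touches 06:14–13:25 → extend to 06:14–13:25.

06:14–13:25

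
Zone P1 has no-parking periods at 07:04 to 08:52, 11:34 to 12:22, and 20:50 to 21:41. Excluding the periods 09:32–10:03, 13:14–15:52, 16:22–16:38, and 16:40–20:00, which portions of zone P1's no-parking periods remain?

07:04–08:52: nothing removed.
11:34–12:22: nothing removed.
20:50–21:41: nothing removed.

07:04–08:52, 11:34–12:22, 20:50–21:41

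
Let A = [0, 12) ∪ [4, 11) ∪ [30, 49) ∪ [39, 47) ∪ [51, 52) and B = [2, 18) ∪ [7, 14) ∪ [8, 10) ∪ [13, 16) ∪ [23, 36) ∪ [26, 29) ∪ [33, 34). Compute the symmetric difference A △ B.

[0, 2) ∪ [12, 18) ∪ [23, 30) ∪ [36, 49) ∪ [51, 52)

First set merges to [0, 12), [30, 49), [51, 52).
Second set merges to [2, 18), [23, 36).
Only in the first: [0, 2), [36, 49), [51, 52).
Only in the second: [12, 18), [23, 30).
Together these are the periods covered by exactly one.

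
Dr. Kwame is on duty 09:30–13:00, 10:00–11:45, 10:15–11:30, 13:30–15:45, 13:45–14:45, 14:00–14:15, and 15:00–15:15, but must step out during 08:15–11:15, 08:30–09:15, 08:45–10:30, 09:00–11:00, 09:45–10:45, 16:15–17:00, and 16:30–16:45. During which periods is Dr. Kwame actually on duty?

11:15–13:00, 13:30–15:45

First set merges to 09:30–13:00, 13:30–15:45.
Second set merges to 08:15–11:15, 16:15–17:00.
09:30–13:00 with B removed leaves 11:15–13:00.
13:30–15:45 is untouched.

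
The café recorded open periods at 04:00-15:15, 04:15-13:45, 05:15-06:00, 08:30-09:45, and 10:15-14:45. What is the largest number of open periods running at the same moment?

At 05:15, 3 of the intervals are simultaneously active.
No point has more.

3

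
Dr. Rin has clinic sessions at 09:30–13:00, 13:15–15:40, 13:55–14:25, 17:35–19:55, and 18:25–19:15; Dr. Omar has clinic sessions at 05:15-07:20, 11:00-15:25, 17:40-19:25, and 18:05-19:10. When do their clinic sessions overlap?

Merge the first list: 09:30–13:00, 13:15–15:40, 17:35–19:55.
Merge the second list: 05:15–07:20, 11:00–15:25, 17:40–19:25.
09:30–13:00 meets the second set on 11:00–13:00.
13:15–15:40 meets the second set on 13:15–15:25.
17:35–19:55 meets the second set on 17:40–19:25.

11:00–13:00, 13:15–15:25, 17:40–19:25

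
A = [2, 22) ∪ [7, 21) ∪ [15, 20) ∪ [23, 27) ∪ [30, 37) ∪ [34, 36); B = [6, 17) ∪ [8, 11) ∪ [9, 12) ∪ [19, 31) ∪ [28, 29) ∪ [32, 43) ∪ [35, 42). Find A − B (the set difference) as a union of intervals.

[2, 6) ∪ [17, 19) ∪ [31, 32)

First set merges to [2, 22), [23, 27), [30, 37).
Second set merges to [6, 17), [19, 31), [32, 43).
[2, 22) \ B = [2, 6), [17, 19).
[23, 27): entirely removed.
[30, 37) \ B = [31, 32).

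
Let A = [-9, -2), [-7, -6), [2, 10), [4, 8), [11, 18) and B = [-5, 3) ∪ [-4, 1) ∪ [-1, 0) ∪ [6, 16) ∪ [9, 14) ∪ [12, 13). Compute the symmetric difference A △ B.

[-9, -5) ∪ [-2, 2) ∪ [3, 6) ∪ [10, 11) ∪ [16, 18)

Merge the first list: [-9, -2), [2, 10), [11, 18).
Merge the second list: [-5, 3), [6, 16).
A but not B: [-9, -5), [3, 6), [16, 18).
B but not A: [-2, 2), [10, 11).
Combining gives A △ B.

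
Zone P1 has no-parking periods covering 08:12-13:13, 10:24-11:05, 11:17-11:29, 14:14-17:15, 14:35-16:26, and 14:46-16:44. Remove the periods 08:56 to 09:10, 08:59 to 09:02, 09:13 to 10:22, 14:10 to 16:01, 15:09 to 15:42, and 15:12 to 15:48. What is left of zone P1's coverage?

First set merges to 08:12–13:13, 14:14–17:15.
Second set merges to 08:56–09:10, 09:13–10:22, 14:10–16:01.
08:12–13:13 with B removed leaves 08:12–08:56, 09:10–09:13, 10:22–13:13.
14:14–17:15 with B removed leaves 16:01–17:15.

08:12–08:56, 09:10–09:13, 10:22–13:13, 16:01–17:15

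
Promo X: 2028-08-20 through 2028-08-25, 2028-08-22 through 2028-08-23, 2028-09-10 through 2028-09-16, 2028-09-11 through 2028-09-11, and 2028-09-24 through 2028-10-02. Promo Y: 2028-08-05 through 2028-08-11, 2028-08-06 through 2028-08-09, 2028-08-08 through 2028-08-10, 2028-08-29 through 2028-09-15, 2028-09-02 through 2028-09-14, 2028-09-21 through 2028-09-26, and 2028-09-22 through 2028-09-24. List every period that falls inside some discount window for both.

A, merged: 2028-08-20 through 2028-08-25, 2028-09-10 through 2028-09-16, 2028-09-24 through 2028-10-02.
B, merged: 2028-08-05 through 2028-08-11, 2028-08-29 through 2028-09-15, 2028-09-21 through 2028-09-26.
2028-08-20 through 2028-08-25: no overlap with the second set.
2028-09-10 through 2028-09-16 meets the second set on 2028-09-10 through 2028-09-15.
2028-09-24 through 2028-10-02 meets the second set on 2028-09-24 through 2028-09-26.

2028-09-10 through 2028-09-15, 2028-09-24 through 2028-09-26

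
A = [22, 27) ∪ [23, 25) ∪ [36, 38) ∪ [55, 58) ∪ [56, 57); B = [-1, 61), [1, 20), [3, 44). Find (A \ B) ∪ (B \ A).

Merge the first list: [22, 27), [36, 38), [55, 58).
Merge the second list: [-1, 61).
A but not B: none.
B but not A: [-1, 22), [27, 36), [38, 55), [58, 61).
Combining gives A △ B.

[-1, 22) ∪ [27, 36) ∪ [38, 55) ∪ [58, 61)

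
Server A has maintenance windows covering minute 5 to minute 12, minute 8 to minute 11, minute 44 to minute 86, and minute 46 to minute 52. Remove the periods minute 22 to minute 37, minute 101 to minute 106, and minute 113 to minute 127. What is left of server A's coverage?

First set merges to minute 5 to minute 12, minute 44 to minute 86.
minute 5 to minute 12: nothing removed.
minute 44 to minute 86: nothing removed.

minute 5 to minute 12, minute 44 to minute 86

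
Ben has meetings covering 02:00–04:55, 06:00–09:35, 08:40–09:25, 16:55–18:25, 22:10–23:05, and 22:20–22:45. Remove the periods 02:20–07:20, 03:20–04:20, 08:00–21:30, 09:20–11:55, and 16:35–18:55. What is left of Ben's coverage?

First set merges to 02:00-04:55, 06:00-09:35, 16:55-18:25, 22:10-23:05.
Second set merges to 02:20-07:20, 08:00-21:30.
02:00-04:55 with B removed leaves 02:00-02:20.
06:00-09:35 with B removed leaves 07:20-08:00.
16:55-18:25 lies entirely inside B → drops out.
22:10-23:05 is untouched.

02:00-02:20, 07:20-08:00, 22:10-23:05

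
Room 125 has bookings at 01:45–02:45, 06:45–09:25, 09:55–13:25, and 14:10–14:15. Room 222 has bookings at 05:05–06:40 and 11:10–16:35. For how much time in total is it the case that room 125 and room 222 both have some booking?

A ∩ B = 11:10–13:25, 14:10–14:15.
Total: 2 h 15 min + 5 min = 2 h 20 min.

2 h 20 min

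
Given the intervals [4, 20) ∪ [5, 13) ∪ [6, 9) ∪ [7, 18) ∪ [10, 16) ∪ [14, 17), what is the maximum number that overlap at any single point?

4

Sweep endpoints in order; track running count of active intervals.
Peak of 4 reached at 7.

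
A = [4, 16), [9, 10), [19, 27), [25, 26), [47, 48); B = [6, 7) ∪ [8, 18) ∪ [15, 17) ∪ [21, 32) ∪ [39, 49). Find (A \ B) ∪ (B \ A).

First set merges to [4, 16), [19, 27), [47, 48).
Second set merges to [6, 7), [8, 18), [21, 32), [39, 49).
A \ B = [4, 6), [7, 8), [19, 21).
B \ A = [16, 18), [27, 32), [39, 47), [48, 49).
Union of the two gives the symmetric difference.

[4, 6) ∪ [7, 8) ∪ [16, 18) ∪ [19, 21) ∪ [27, 32) ∪ [39, 47) ∪ [48, 49)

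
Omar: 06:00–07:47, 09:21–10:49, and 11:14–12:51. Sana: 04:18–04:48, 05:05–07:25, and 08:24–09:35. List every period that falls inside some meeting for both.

06:00–07:25, 09:21–09:35

06:00–07:47 meets the second set on 06:00–07:25.
09:21–10:49 meets the second set on 09:21–09:35.
11:14–12:51: no overlap with the second set.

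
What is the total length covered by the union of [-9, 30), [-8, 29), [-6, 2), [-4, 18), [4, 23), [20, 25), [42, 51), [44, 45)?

48

Merged: [-9, 30), [42, 51).
Lengths: 39 + 9 = 48.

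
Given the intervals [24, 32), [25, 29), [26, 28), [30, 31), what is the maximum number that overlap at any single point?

3

Walk the sorted start/end points keeping a running depth.
The depth first hits 3 at 26.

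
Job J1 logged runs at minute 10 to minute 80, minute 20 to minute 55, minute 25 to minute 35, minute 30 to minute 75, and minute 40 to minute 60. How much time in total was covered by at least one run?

70 minutes

Merged: minute 10 to minute 80.
Length: 70 minutes.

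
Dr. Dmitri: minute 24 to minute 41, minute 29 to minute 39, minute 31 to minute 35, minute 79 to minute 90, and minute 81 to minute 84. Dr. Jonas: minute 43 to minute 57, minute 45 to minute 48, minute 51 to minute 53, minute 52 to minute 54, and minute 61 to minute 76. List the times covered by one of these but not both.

minute 24 to minute 41, minute 43 to minute 57, minute 61 to minute 76, minute 79 to minute 90

Merge the first list: minute 24 to minute 41, minute 79 to minute 90.
Merge the second list: minute 43 to minute 57, minute 61 to minute 76.
Only in the first: minute 24 to minute 41, minute 79 to minute 90.
Only in the second: minute 43 to minute 57, minute 61 to minute 76.
Together these are the periods covered by exactly one.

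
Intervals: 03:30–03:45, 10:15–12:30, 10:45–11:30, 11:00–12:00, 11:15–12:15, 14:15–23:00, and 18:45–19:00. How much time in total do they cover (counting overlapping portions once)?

Merged: 03:30–03:45, 10:15–12:30, 14:15–23:00.
Lengths: 15 min + 2 h 15 min + 8 h 45 min = 11 h 15 min.

11 h 15 min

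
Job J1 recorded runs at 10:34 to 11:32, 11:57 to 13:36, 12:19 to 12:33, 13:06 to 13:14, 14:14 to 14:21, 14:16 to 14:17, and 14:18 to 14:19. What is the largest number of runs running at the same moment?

2

At 12:19, 2 of the intervals are simultaneously active.
No point has more.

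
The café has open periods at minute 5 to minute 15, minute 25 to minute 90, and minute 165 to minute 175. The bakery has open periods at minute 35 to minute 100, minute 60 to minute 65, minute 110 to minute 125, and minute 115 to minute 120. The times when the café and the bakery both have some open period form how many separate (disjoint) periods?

B, merged: minute 35 to minute 100, minute 110 to minute 125.
A ∩ B = minute 35 to minute 90.
That is 1 disjoint piece.

1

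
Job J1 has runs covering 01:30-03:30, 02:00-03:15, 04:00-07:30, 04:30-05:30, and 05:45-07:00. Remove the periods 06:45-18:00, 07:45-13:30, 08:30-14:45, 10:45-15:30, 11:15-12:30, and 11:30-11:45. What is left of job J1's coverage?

01:30–03:30, 04:00–06:45

First set merges to 01:30–03:30, 04:00–07:30.
Second set merges to 06:45–18:00.
01:30–03:30 is untouched.
04:00–07:30 with B removed leaves 04:00–06:45.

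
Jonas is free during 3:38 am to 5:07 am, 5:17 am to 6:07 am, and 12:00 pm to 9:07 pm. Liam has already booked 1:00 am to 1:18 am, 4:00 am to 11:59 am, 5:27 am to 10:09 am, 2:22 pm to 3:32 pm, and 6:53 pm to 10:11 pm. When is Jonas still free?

Second set merges to 1:00 am-1:18 am, 4:00 am-11:59 am, 2:22 pm-3:32 pm, 6:53 pm-10:11 pm.
3:38 am-5:07 am minus B → 3:38 am-4:00 am.
5:17 am-6:07 am: fully covered by B → removed.
12:00 pm-9:07 pm minus B → 12:00 pm-2:22 pm, 3:32 pm-6:53 pm.

3:38 am-4:00 am, 12:00 pm-2:22 pm, 3:32 pm-6:53 pm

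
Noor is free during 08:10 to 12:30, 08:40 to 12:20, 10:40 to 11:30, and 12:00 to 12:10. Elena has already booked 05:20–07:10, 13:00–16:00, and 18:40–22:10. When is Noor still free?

08:10–12:30

Merge the first list: 08:10–12:30.
08:10–12:30: no B overlap → unchanged.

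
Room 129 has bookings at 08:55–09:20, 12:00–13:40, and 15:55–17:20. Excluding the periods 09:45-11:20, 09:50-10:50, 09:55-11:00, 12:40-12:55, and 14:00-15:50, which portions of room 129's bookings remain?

B, merged: 09:45-11:20, 12:40-12:55, 14:00-15:50.
08:55-09:20 is untouched.
12:00-13:40 with B removed leaves 12:00-12:40, 12:55-13:40.
15:55-17:20 is untouched.

08:55-09:20, 12:00-12:40, 12:55-13:40, 15:55-17:20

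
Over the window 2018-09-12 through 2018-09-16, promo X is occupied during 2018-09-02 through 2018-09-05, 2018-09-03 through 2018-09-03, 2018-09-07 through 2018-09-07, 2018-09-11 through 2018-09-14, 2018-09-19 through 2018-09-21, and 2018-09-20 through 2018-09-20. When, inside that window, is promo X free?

The merged coverage is 2018-09-02 through 2018-09-05, 2018-09-07 through 2018-09-07, 2018-09-11 through 2018-09-14, 2018-09-19 through 2018-09-21.
Gaps within 2018-09-12 through 2018-09-16: 2018-09-15 through 2018-09-16.

2018-09-15 through 2018-09-16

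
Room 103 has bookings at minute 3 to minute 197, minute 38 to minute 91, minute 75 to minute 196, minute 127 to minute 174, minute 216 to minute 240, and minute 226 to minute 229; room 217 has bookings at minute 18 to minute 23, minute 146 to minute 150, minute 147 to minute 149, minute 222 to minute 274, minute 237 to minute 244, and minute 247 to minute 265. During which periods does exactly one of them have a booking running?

Merge the first list: minute 3 to minute 197, minute 216 to minute 240.
Merge the second list: minute 18 to minute 23, minute 146 to minute 150, minute 222 to minute 274.
A but not B: minute 3 to minute 18, minute 23 to minute 146, minute 150 to minute 197, minute 216 to minute 222.
B but not A: minute 240 to minute 274.
Combining gives A △ B.

minute 3 to minute 18, minute 23 to minute 146, minute 150 to minute 197, minute 216 to minute 222, minute 240 to minute 274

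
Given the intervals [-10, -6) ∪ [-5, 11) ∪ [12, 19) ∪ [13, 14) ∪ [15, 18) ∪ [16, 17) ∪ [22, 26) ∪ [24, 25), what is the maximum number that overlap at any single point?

3

Sweep endpoints in order; track running count of active intervals.
Peak of 3 reached at 16.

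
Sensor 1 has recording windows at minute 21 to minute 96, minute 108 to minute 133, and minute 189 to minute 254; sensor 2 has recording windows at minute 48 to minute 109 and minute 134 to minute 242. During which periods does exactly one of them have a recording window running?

minute 21 to minute 48, minute 96 to minute 108, minute 109 to minute 133, minute 134 to minute 189, minute 242 to minute 254

Only in the first: minute 21 to minute 48, minute 109 to minute 133, minute 242 to minute 254.
Only in the second: minute 96 to minute 108, minute 134 to minute 189.
Together these are the periods covered by exactly one.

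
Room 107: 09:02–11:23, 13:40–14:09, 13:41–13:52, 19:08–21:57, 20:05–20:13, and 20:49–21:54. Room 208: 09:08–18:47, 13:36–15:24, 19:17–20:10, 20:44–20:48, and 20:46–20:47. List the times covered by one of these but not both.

09:02–09:08, 11:23–13:40, 14:09–18:47, 19:08–19:17, 20:10–20:44, 20:48–21:57

A, merged: 09:02–11:23, 13:40–14:09, 19:08–21:57.
B, merged: 09:08–18:47, 19:17–20:10, 20:44–20:48.
Only in the first: 09:02–09:08, 19:08–19:17, 20:10–20:44, 20:48–21:57.
Only in the second: 11:23–13:40, 14:09–18:47.
Together these are the periods covered by exactly one.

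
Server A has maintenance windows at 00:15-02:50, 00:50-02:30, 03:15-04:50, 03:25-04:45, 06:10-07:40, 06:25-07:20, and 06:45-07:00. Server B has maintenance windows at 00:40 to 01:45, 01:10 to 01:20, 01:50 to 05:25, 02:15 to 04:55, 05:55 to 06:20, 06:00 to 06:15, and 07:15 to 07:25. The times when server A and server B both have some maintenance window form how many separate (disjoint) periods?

5

First set merges to 00:15–02:50, 03:15–04:50, 06:10–07:40.
Second set merges to 00:40–01:45, 01:50–05:25, 05:55–06:20, 07:15–07:25.
A ∩ B = 00:40–01:45, 01:50–02:50, 03:15–04:50, 06:10–06:20, 07:15–07:25.
That is 5 disjoint pieces.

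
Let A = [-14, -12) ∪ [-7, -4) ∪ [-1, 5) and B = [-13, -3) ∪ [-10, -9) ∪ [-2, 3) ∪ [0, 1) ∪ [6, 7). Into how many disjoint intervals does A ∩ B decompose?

Merge the second list: [-13, -3), [-2, 3), [6, 7).
A ∩ B = [-13, -12), [-7, -4), [-1, 3).
That is 3 disjoint pieces.

3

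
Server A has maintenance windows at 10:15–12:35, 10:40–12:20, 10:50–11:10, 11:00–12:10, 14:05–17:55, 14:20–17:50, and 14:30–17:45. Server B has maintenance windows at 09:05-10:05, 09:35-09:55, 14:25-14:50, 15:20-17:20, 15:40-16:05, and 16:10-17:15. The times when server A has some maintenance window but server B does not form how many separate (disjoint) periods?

4

Merge the first list: 10:15–12:35, 14:05–17:55.
Merge the second list: 09:05–10:05, 14:25–14:50, 15:20–17:20.
A \ B = 10:15–12:35, 14:05–14:25, 14:50–15:20, 17:20–17:55.
That is 4 disjoint pieces.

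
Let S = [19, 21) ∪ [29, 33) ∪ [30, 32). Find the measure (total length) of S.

6

Merged: [19, 21), [29, 33).
Lengths: 2 + 4 = 6.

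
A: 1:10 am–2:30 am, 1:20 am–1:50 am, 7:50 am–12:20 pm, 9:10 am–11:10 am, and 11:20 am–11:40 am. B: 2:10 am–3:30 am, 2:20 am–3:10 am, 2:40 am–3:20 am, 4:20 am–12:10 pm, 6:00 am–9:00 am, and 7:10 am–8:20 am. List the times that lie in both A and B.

First set merges to 1:10 am-2:30 am, 7:50 am-12:20 pm.
Second set merges to 2:10 am-3:30 am, 4:20 am-12:10 pm.
1:10 am-2:30 am ∩ B → 2:10 am-2:30 am.
7:50 am-12:20 pm ∩ B → 7:50 am-12:10 pm.

2:10 am-2:30 am, 7:50 am-12:10 pm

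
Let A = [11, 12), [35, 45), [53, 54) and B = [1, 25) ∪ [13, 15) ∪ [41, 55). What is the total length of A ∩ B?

6

Merge the second list: [1, 25), [41, 55).
A ∩ B = [11, 12), [41, 45), [53, 54).
Total: 1 + 4 + 1 = 6.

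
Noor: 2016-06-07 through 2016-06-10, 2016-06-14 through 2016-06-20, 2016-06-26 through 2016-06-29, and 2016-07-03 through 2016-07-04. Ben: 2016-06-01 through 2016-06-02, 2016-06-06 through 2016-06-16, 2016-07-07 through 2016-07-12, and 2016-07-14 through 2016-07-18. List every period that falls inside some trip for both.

2016-06-07 through 2016-06-10 overlaps B on 2016-06-07 through 2016-06-10.
2016-06-14 through 2016-06-20 overlaps B on 2016-06-14 through 2016-06-16.
2016-06-26 through 2016-06-29 falls entirely outside B.
2016-07-03 through 2016-07-04 falls entirely outside B.

2016-06-07 through 2016-06-10, 2016-06-14 through 2016-06-16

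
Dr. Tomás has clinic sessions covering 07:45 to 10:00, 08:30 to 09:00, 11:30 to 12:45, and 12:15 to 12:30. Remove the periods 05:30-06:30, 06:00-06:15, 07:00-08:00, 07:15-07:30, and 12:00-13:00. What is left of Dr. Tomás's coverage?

08:00–10:00, 11:30–12:00

Merge the first list: 07:45–10:00, 11:30–12:45.
Merge the second list: 05:30–06:30, 07:00–08:00, 12:00–13:00.
07:45–10:00 with B removed leaves 08:00–10:00.
11:30–12:45 with B removed leaves 11:30–12:00.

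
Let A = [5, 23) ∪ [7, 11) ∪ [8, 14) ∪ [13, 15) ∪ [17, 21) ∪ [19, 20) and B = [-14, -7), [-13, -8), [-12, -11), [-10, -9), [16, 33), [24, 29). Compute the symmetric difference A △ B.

[-14, -7) ∪ [5, 16) ∪ [23, 33)

Merge the first list: [5, 23).
Merge the second list: [-14, -7), [16, 33).
Only in the first: [5, 16).
Only in the second: [-14, -7), [23, 33).
Together these are the periods covered by exactly one.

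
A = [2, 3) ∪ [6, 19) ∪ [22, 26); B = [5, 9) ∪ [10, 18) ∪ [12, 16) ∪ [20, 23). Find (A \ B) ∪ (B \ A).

[2, 3) ∪ [5, 6) ∪ [9, 10) ∪ [18, 19) ∪ [20, 22) ∪ [23, 26)

Second set merges to [5, 9), [10, 18), [20, 23).
A \ B = [2, 3), [9, 10), [18, 19), [23, 26).
B \ A = [5, 6), [20, 22).
Union of the two gives the symmetric difference.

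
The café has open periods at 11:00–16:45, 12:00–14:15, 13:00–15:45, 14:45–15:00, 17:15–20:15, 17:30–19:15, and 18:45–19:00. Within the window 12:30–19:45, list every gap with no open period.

Covered (merged): 11:00–16:45, 17:15–20:15.
Uncovered inside 12:30–19:45: 16:45–17:15.

16:45–17:15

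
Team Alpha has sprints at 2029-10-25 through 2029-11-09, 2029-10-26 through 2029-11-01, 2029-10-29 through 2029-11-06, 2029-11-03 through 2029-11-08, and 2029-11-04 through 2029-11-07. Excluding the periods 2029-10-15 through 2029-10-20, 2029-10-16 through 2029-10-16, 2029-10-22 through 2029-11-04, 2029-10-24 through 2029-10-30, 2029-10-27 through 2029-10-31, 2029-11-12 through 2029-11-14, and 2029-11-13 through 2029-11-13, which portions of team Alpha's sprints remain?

2029-11-05 through 2029-11-09

First set merges to 2029-10-25 through 2029-11-09.
Second set merges to 2029-10-15 through 2029-10-20, 2029-10-22 through 2029-11-04, 2029-11-12 through 2029-11-14.
2029-10-25 through 2029-11-09 minus B → 2029-11-05 through 2029-11-09.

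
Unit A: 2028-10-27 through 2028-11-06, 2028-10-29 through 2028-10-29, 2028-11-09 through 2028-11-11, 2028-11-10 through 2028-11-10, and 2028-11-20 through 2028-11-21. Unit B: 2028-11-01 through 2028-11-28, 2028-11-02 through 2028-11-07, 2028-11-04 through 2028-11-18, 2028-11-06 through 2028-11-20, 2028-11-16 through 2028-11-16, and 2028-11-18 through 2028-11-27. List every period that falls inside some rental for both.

A, merged: 2028-10-27 through 2028-11-06, 2028-11-09 through 2028-11-11, 2028-11-20 through 2028-11-21.
B, merged: 2028-11-01 through 2028-11-28.
2028-10-27 through 2028-11-06 ∩ B → 2028-11-01 through 2028-11-06.
2028-11-09 through 2028-11-11 ∩ B → 2028-11-09 through 2028-11-11.
2028-11-20 through 2028-11-21 ∩ B → 2028-11-20 through 2028-11-21.

2028-11-01 through 2028-11-06, 2028-11-09 through 2028-11-11, 2028-11-20 through 2028-11-21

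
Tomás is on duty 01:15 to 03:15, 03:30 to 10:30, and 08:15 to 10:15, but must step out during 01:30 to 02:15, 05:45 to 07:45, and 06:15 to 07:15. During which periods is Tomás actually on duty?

01:15–01:30, 02:15–03:15, 03:30–05:45, 07:45–10:30

A, merged: 01:15–03:15, 03:30–10:30.
B, merged: 01:30–02:15, 05:45–07:45.
01:15–03:15 \ B = 01:15–01:30, 02:15–03:15.
03:30–10:30 \ B = 03:30–05:45, 07:45–10:30.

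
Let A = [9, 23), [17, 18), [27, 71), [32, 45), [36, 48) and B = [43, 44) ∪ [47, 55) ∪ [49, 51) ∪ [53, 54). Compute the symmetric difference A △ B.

A, merged: [9, 23), [27, 71).
B, merged: [43, 44), [47, 55).
A but not B: [9, 23), [27, 43), [44, 47), [55, 71).
B but not A: none.
Combining gives A △ B.

[9, 23) ∪ [27, 43) ∪ [44, 47) ∪ [55, 71)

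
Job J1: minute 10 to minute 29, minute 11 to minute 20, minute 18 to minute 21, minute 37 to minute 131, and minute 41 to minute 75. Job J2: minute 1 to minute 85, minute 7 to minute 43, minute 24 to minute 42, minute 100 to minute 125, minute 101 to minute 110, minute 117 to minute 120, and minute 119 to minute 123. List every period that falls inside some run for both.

minute 10 to minute 29, minute 37 to minute 85, minute 100 to minute 125

Merge the first list: minute 10 to minute 29, minute 37 to minute 131.
Merge the second list: minute 1 to minute 85, minute 100 to minute 125.
minute 10 to minute 29 meets the second set on minute 10 to minute 29.
minute 37 to minute 131 meets the second set on minute 37 to minute 85, minute 100 to minute 125.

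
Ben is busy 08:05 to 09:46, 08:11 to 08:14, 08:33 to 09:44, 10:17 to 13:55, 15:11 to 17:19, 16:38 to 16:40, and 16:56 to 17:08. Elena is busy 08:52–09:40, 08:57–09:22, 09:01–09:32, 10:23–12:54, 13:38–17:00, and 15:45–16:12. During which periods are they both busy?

First set merges to 08:05–09:46, 10:17–13:55, 15:11–17:19.
Second set merges to 08:52–09:40, 10:23–12:54, 13:38–17:00.
08:05–09:46 meets the second set on 08:52–09:40.
10:17–13:55 meets the second set on 10:23–12:54, 13:38–13:55.
15:11–17:19 meets the second set on 15:11–17:00.

08:52–09:40, 10:23–12:54, 13:38–13:55, 15:11–17:00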